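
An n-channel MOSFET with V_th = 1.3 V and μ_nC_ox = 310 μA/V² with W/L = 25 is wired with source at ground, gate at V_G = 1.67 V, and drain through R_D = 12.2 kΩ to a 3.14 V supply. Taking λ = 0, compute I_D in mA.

V_GS = V_G = 1.67 V, so V_ov = 1.67 − 1.3 = 0.37 V.
k_n = μ_nC_ox · (W/L) = 7.75 mA/V².
Assume saturation: I_D = ½ k_n V_ov² = 0.5 × 7.75 × 0.37² = 0.53 mA, giving V_DS = V_DD − I_D R_D = 3.14 − 0.53 × 12.2 = -3.33 V.
But -3.33 V < V_ov = 0.37 V, so the device is actually in triode.
In triode I_D = k_n[V_ov V_DS − ½ V_DS²] and I_D = (V_DD − V_DS)/R_D. Equating: 47.3 V_DS² − 35.98 V_DS + 3.14 = 0, giving V_DS = 0.101 V (the root below V_ov).
I_D = (3.14 − 0.101) / 12.2 = 0.249 mA.

I_D = 0.249 mA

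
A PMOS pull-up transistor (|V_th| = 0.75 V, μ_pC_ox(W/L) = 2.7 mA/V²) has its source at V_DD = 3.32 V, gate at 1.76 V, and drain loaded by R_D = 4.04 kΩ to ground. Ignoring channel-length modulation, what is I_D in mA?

V_SG = V_DD − V_G = 3.32 − 1.76 = 1.56 V, so V_ov = 1.56 − 0.75 = 0.81 V.
Assume saturation: I_D = ½ k_p V_ov² = 0.5 × 2.7 × 0.81² = 0.886 mA, giving V_SD = V_DD − I_D R_D = 3.32 − 0.886 × 4.04 = -0.258 V.
But -0.258 V < V_ov = 0.81 V, so the device is actually in triode.
In triode I_D = k_p[V_ov V_SD − ½ V_SD²] and I_D = (V_DD − V_SD)/R_D. Equating: 5.45 V_SD² − 9.835 V_SD + 3.32 = 0, giving V_SD = 0.45 V (the root below V_ov).
I_D = (3.32 − 0.45) / 4.04 = 0.71 mA.

I_D = 0.710 mA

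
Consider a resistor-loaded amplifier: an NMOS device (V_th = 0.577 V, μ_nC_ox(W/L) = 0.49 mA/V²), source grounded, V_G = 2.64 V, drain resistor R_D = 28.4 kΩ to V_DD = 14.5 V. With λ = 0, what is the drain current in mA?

I_D = 0.491 mA

V_GS = V_G = 2.64 V, so V_ov = 2.64 − 0.577 = 2.06 V.
Assume saturation: I_D = ½ k_n V_ov² = 0.5 × 0.49 × 2.06² = 1.04 mA, giving V_DS = V_DD − I_D R_D = 14.5 − 1.04 × 28.4 = -15.1 V.
But -15.1 V < V_ov = 2.06 V, so the device is actually in triode.
In triode I_D = k_n[V_ov V_DS − ½ V_DS²] and I_D = (V_DD − V_DS)/R_D. Equating: 6.96 V_DS² − 29.71 V_DS + 14.5 = 0, giving V_DS = 0.562 V (the root below V_ov).
I_D = (14.5 − 0.562) / 28.4 = 0.491 mA.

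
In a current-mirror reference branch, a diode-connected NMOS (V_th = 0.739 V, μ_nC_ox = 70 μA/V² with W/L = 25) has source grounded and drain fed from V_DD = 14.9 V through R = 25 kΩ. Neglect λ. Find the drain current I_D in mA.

With gate tied to drain, V_GS = V_DS ≥ V_GS − V_th, so the device is in saturation.
k_n = μ_nC_ox · (W/L) = 1.75 mA/V².
KCL at the drain: ½ k_n (V_GS − V_th)² = (V_DD − V_GS)/R.
Let x = V_GS − 0.739. Then 21.9 x² + x − 14.16 = 0, giving x = 0.782 V (positive root), so V_GS = 1.52 V.
I_D = (V_DD − V_GS)/R = (14.9 − 1.52) / 25 = 0.535 mA.

I_D = 0.535 mA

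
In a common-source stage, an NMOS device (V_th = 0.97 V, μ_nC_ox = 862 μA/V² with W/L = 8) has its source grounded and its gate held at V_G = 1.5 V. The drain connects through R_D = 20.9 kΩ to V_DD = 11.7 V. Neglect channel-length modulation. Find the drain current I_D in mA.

V_GS = V_G = 1.5 V, so V_ov = 1.5 − 0.97 = 0.53 V.
k_n = μ_nC_ox · (W/L) = 6.896 mA/V².
Assume saturation: I_D = ½ k_n V_ov² = 0.5 × 6.896 × 0.53² = 0.969 mA, giving V_DS = V_DD − I_D R_D = 11.7 − 0.969 × 20.9 = -8.54 V.
But -8.54 V < V_ov = 0.53 V, so the device is actually in triode.
In triode I_D = k_n[V_ov V_DS − ½ V_DS²] and I_D = (V_DD − V_DS)/R_D. Equating: 72.1 V_DS² − 77.39 V_DS + 11.7 = 0, giving V_DS = 0.182 V (the root below V_ov).
I_D = (11.7 − 0.182) / 20.9 = 0.551 mA.

I_D = 0.551 mA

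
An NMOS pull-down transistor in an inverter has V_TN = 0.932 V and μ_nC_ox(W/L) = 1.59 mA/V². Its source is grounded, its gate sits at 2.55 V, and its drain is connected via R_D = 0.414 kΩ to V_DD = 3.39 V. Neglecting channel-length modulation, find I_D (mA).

I_D = 2.08 mA

V_GS = V_G = 2.55 V, so V_ov = 2.55 − 0.932 = 1.62 V.
Assume saturation: I_D = ½ k_n V_ov² = 0.5 × 1.59 × 1.62² = 2.08 mA, giving V_DS = V_DD − I_D R_D = 3.39 − 2.08 × 0.414 = 2.53 V.
V_DS = 2.53 V ≥ V_ov = 1.62 V, confirming saturation.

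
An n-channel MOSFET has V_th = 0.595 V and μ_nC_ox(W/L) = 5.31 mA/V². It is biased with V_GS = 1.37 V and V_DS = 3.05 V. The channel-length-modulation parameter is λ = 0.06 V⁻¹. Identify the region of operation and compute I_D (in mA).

Saturation; I_D = 1.89 mA

V_ov = V_GS − V_th = 1.37 − 0.595 = 0.775 V.
Since V_DS = 3.05 V ≥ V_ov = 0.775 V, the device is in saturation.
I_D = ½ k_n V_ov² (1 + λ V_DS) = 0.5 × 5.31 × 0.775² × (1 + 0.06 × 3.05) = 1.89 mA.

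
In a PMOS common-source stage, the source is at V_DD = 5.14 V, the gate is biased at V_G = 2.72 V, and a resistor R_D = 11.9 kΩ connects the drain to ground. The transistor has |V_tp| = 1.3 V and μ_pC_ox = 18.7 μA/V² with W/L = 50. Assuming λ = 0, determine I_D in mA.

I_D = 0.392 mA

V_SG = V_DD − V_G = 5.14 − 2.72 = 2.42 V, so V_ov = 2.42 − 1.3 = 1.12 V.
k_p = μ_pC_ox · (W/L) = 0.935 mA/V².
Assume saturation: I_D = ½ k_p V_ov² = 0.5 × 0.935 × 1.12² = 0.586 mA, giving V_SD = V_DD − I_D R_D = 5.14 − 0.586 × 11.9 = -1.84 V.
But -1.84 V < V_ov = 1.12 V, so the device is actually in triode.
In triode I_D = k_p[V_ov V_SD − ½ V_SD²] and I_D = (V_DD − V_SD)/R_D. Equating: 5.56 V_SD² − 13.46 V_SD + 5.14 = 0, giving V_SD = 0.475 V (the root below V_ov).
I_D = (5.14 − 0.475) / 11.9 = 0.392 mA.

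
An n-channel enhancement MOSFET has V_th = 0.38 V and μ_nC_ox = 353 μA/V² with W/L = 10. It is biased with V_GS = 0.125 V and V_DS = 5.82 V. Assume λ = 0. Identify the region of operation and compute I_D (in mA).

V_GS = 0.125 V < V_th = 0.38 V, so the transistor is in cutoff.

Cutoff; I_D = 0 mA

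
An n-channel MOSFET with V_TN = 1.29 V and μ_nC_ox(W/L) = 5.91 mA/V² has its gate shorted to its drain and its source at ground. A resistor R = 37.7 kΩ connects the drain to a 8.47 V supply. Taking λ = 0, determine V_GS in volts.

With gate tied to drain, V_GS = V_DS ≥ V_GS − V_TN, so the device is in saturation.
KCL at the drain: ½ k_n (V_GS − V_TN)² = (V_DD − V_GS)/R.
Let x = V_GS − 1.29. Then 111 x² + x − 7.18 = 0, giving x = 0.249 V (positive root), so V_GS = 1.54 V.
I_D = (V_DD − V_GS)/R = (8.47 − 1.54) / 37.7 = 0.184 mA.

V_GS = 1.54 V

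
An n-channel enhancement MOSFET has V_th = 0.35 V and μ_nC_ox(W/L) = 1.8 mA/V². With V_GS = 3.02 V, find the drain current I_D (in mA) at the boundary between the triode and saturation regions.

At the boundary V_DS = V_ov = V_GS − V_th = 3.02 − 0.35 = 2.67 V.
I_D = ½ k_n V_ov² = 0.5 × 1.8 × 2.67² = 6.42 mA.

I_D = 6.42 mA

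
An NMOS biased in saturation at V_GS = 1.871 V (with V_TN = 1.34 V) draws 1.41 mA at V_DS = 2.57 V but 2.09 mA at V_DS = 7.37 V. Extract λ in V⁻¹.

λ = 0.135 V⁻¹

With V_GS fixed, I_D ∝ (1 + λ V_DS) in saturation, so I_D2/I_D1 = (1 + λ V_DS2)/(1 + λ V_DS1).
2.09/1.41 = 1.482 = (1 + 7.37 λ)/(1 + 2.57 λ).
Solving: λ (I_D1 V_DS2 − I_D2 V_DS1) = I_D2 − I_D1, so λ = (2.09 − 1.41) / (1.41 × 7.37 − 2.09 × 2.57) = 0.68 / 5.02 = 0.135 V⁻¹.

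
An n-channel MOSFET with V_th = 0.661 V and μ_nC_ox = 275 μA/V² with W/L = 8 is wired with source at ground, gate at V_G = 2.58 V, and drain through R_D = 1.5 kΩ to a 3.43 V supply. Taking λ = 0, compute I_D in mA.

V_GS = V_G = 2.58 V, so V_ov = 2.58 − 0.661 = 1.92 V.
k_n = μ_nC_ox · (W/L) = 2.2 mA/V².
Assume saturation: I_D = ½ k_n V_ov² = 0.5 × 2.2 × 1.92² = 4.05 mA, giving V_DS = V_DD − I_D R_D = 3.43 − 4.05 × 1.5 = -2.65 V.
But -2.65 V < V_ov = 1.92 V, so the device is actually in triode.
In triode I_D = k_n[V_ov V_DS − ½ V_DS²] and I_D = (V_DD − V_DS)/R_D. Equating: 1.65 V_DS² − 7.333 V_DS + 3.43 = 0, giving V_DS = 0.531 V (the root below V_ov).
I_D = (3.43 − 0.531) / 1.5 = 1.93 mA.

I_D = 1.93 mA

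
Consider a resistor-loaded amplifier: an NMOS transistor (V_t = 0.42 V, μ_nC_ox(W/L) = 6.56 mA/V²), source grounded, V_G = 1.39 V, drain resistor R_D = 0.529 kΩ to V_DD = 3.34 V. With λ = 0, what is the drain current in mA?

I_D = 3.09 mA

V_GS = V_G = 1.39 V, so V_ov = 1.39 − 0.42 = 0.97 V.
Assume saturation: I_D = ½ k_n V_ov² = 0.5 × 6.56 × 0.97² = 3.09 mA, giving V_DS = V_DD − I_D R_D = 3.34 − 3.09 × 0.529 = 1.71 V.
V_DS = 1.71 V ≥ V_ov = 0.97 V, confirming saturation.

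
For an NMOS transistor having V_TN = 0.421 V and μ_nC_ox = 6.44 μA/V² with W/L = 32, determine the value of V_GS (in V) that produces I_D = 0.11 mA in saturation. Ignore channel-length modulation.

V_GS = 1.45 V

k_n = μ_nC_ox · (W/L) = 0.2061 mA/V².
In saturation I_D = ½ k_n (V_GS − V_TN)², so V_GS − V_TN = √(2 I_D / k_n) = √(2 × 0.11 / 0.2061) = 1.03 V.
V_GS = 0.421 + 1.03 = 1.45 V.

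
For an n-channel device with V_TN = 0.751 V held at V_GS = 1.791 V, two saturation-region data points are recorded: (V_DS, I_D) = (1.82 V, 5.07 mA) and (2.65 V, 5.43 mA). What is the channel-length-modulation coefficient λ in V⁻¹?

With V_GS fixed, I_D ∝ (1 + λ V_DS) in saturation, so I_D2/I_D1 = (1 + λ V_DS2)/(1 + λ V_DS1).
5.43/5.07 = 1.071 = (1 + 2.65 λ)/(1 + 1.82 λ).
Solving: λ (I_D1 V_DS2 − I_D2 V_DS1) = I_D2 − I_D1, so λ = (5.43 − 5.07) / (5.07 × 2.65 − 5.43 × 1.82) = 0.36 / 3.55 = 0.101 V⁻¹.

λ = 0.101 V⁻¹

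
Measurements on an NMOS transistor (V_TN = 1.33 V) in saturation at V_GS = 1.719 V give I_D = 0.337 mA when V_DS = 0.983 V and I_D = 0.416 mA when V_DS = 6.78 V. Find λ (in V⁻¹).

λ = 0.0421 V⁻¹

With V_GS fixed, I_D ∝ (1 + λ V_DS) in saturation, so I_D2/I_D1 = (1 + λ V_DS2)/(1 + λ V_DS1).
0.416/0.337 = 1.234 = (1 + 6.78 λ)/(1 + 0.983 λ).
Solving: λ (I_D1 V_DS2 − I_D2 V_DS1) = I_D2 − I_D1, so λ = (0.416 − 0.337) / (0.337 × 6.78 − 0.416 × 0.983) = 0.079 / 1.88 = 0.0421 V⁻¹.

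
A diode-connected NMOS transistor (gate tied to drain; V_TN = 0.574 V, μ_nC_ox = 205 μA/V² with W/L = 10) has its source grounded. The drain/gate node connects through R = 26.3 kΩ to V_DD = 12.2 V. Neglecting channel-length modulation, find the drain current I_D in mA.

With gate tied to drain, V_GS = V_DS ≥ V_GS − V_TN, so the device is in saturation.
k_n = μ_nC_ox · (W/L) = 2.05 mA/V².
KCL at the drain: ½ k_n (V_GS − V_TN)² = (V_DD − V_GS)/R.
Let x = V_GS − 0.574. Then 27 x² + x − 11.63 = 0, giving x = 0.638 V (positive root), so V_GS = 1.21 V.
I_D = (V_DD − V_GS)/R = (12.2 − 1.21) / 26.3 = 0.418 mA.

I_D = 0.418 mA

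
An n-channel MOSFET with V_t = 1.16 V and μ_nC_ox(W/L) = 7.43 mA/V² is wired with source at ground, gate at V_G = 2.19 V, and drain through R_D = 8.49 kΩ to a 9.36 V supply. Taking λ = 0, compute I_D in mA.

I_D = 1.08 mA

V_GS = V_G = 2.19 V, so V_ov = 2.19 − 1.16 = 1.03 V.
Assume saturation: I_D = ½ k_n V_ov² = 0.5 × 7.43 × 1.03² = 3.94 mA, giving V_DS = V_DD − I_D R_D = 9.36 − 3.94 × 8.49 = -24.1 V.
But -24.1 V < V_ov = 1.03 V, so the device is actually in triode.
In triode I_D = k_n[V_ov V_DS − ½ V_DS²] and I_D = (V_DD − V_DS)/R_D. Equating: 31.5 V_DS² − 65.97 V_DS + 9.36 = 0, giving V_DS = 0.153 V (the root below V_ov).
I_D = (9.36 − 0.153) / 8.49 = 1.08 mA.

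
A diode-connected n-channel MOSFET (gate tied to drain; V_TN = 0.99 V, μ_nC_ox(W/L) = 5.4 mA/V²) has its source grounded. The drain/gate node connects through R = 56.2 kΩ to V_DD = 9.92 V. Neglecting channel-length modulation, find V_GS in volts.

V_GS = 1.23 V

With gate tied to drain, V_GS = V_DS ≥ V_GS − V_TN, so the device is in saturation.
KCL at the drain: ½ k_n (V_GS − V_TN)² = (V_DD − V_GS)/R.
Let x = V_GS − 0.99. Then 152 x² + x − 8.93 = 0, giving x = 0.239 V (positive root), so V_GS = 1.23 V.
I_D = (V_DD − V_GS)/R = (9.92 − 1.23) / 56.2 = 0.155 mA.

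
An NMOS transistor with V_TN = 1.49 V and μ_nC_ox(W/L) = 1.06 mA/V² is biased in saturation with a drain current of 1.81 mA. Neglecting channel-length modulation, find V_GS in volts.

In saturation I_D = ½ k_n (V_GS − V_TN)², so V_GS − V_TN = √(2 I_D / k_n) = √(2 × 1.81 / 1.06) = 1.85 V.
V_GS = 1.49 + 1.85 = 3.34 V.

V_GS = 3.34 V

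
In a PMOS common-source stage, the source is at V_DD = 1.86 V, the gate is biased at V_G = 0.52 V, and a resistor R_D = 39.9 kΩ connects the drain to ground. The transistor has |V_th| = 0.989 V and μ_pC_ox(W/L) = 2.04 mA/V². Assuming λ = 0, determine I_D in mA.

V_SG = V_DD − V_G = 1.86 − 0.52 = 1.34 V, so V_ov = 1.34 − 0.989 = 0.351 V.
Assume saturation: I_D = ½ k_p V_ov² = 0.5 × 2.04 × 0.351² = 0.126 mA, giving V_SD = V_DD − I_D R_D = 1.86 − 0.126 × 39.9 = -3.15 V.
But -3.15 V < V_ov = 0.351 V, so the device is actually in triode.
In triode I_D = k_p[V_ov V_SD − ½ V_SD²] and I_D = (V_DD − V_SD)/R_D. Equating: 40.7 V_SD² − 29.57 V_SD + 1.86 = 0, giving V_SD = 0.0696 V (the root below V_ov).
I_D = (1.86 − 0.0696) / 39.9 = 0.0449 mA.

I_D = 0.0449 mA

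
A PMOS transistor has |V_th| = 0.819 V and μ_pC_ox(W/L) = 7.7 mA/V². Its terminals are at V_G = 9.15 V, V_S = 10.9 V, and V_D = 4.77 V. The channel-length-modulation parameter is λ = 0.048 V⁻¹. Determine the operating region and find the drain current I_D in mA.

Saturation; I_D = 4.32 mA

V_SG = V_S − V_G = 10.9 − 9.15 = 1.75 V; V_SD = V_S − V_D = 10.9 − 4.77 = 6.13 V.
V_ov = V_SG − |V_th| = 1.75 − 0.819 = 0.931 V.
Since V_SD = 6.13 V ≥ V_ov = 0.931 V, the device is in saturation.
I_D = ½ k_p V_ov² (1 + λ V_SD) = 0.5 × 7.7 × 0.931² × (1 + 0.048 × 6.13) = 4.32 mA.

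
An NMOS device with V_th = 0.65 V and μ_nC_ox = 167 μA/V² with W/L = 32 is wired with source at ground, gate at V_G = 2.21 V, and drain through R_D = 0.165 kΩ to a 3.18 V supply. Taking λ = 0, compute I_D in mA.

V_GS = V_G = 2.21 V, so V_ov = 2.21 − 0.65 = 1.56 V.
k_n = μ_nC_ox · (W/L) = 5.344 mA/V².
Assume saturation: I_D = ½ k_n V_ov² = 0.5 × 5.344 × 1.56² = 6.5 mA, giving V_DS = V_DD − I_D R_D = 3.18 − 6.5 × 0.165 = 2.11 V.
V_DS = 2.11 V ≥ V_ov = 1.56 V, confirming saturation.

I_D = 6.50 mA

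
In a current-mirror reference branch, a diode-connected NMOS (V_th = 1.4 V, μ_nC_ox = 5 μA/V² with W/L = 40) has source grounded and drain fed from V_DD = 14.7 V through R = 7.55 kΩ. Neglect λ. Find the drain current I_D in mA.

With gate tied to drain, V_GS = V_DS ≥ V_GS − V_th, so the device is in saturation.
k_n = μ_nC_ox · (W/L) = 0.2 mA/V².
KCL at the drain: ½ k_n (V_GS − V_th)² = (V_DD − V_GS)/R.
Let x = V_GS − 1.4. Then 0.755 x² + x − 13.3 = 0, giving x = 3.59 V (positive root), so V_GS = 4.99 V.
I_D = (V_DD − V_GS)/R = (14.7 − 4.99) / 7.55 = 1.29 mA.

I_D = 1.29 mA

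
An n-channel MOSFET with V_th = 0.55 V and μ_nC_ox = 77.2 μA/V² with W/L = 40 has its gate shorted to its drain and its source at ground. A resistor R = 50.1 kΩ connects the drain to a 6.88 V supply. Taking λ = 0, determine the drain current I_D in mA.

I_D = 0.121 mA

With gate tied to drain, V_GS = V_DS ≥ V_GS − V_th, so the device is in saturation.
k_n = μ_nC_ox · (W/L) = 3.088 mA/V².
KCL at the drain: ½ k_n (V_GS − V_th)² = (V_DD − V_GS)/R.
Let x = V_GS − 0.55. Then 77.4 x² + x − 6.33 = 0, giving x = 0.28 V (positive root), so V_GS = 0.83 V.
I_D = (V_DD − V_GS)/R = (6.88 − 0.83) / 50.1 = 0.121 mA.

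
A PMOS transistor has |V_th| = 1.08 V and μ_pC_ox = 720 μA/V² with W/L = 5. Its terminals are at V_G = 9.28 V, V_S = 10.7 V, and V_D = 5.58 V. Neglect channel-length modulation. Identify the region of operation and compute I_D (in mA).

V_SG = V_S − V_G = 10.7 − 9.28 = 1.42 V; V_SD = V_S − V_D = 10.7 − 5.58 = 5.12 V.
k_p = μ_pC_ox · (W/L) = 3.6 mA/V².
V_ov = V_SG − |V_th| = 1.42 − 1.08 = 0.34 V.
Since V_SD = 5.12 V ≥ V_ov = 0.34 V, the device is in saturation.
I_D = ½ k_p V_ov² = 0.5 × 3.6 × 0.34² = 0.208 mA.

Saturation; I_D = 0.208 mA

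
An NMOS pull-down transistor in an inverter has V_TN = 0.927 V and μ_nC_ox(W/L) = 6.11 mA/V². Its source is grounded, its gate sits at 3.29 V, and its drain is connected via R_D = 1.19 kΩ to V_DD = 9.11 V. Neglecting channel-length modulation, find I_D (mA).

V_GS = V_G = 3.29 V, so V_ov = 3.29 − 0.927 = 2.36 V.
Assume saturation: I_D = ½ k_n V_ov² = 0.5 × 6.11 × 2.36² = 17.1 mA, giving V_DS = V_DD − I_D R_D = 9.11 − 17.1 × 1.19 = -11.2 V.
But -11.2 V < V_ov = 2.36 V, so the device is actually in triode.
In triode I_D = k_n[V_ov V_DS − ½ V_DS²] and I_D = (V_DD − V_DS)/R_D. Equating: 3.64 V_DS² − 18.18 V_DS + 9.11 = 0, giving V_DS = 0.565 V (the root below V_ov).
I_D = (9.11 − 0.565) / 1.19 = 7.18 mA.

I_D = 7.18 mA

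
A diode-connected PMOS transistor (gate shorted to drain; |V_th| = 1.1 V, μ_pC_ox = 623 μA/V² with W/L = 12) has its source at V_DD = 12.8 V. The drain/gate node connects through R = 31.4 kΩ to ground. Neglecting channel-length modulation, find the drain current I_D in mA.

With gate tied to drain, V_SG = V_SD ≥ V_SG − |V_th|, so the device is in saturation.
k_p = μ_pC_ox · (W/L) = 7.476 mA/V².
KCL at the drain: ½ k_p (V_SG − |V_th|)² = (V_DD − V_SG)/R.
Let x = V_SG − 1.1. Then 117 x² + x − 11.7 = 0, giving x = 0.311 V (positive root), so V_SG = 1.41 V.
I_D = (V_DD − V_SG)/R = (12.8 − 1.41) / 31.4 = 0.363 mA.

I_D = 0.363 mA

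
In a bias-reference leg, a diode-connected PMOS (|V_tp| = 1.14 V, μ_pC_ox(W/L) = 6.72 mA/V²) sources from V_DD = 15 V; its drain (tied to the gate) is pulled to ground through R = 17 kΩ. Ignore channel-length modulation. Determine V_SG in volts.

V_SG = 1.62 V

With gate tied to drain, V_SG = V_SD ≥ V_SG − |V_tp|, so the device is in saturation.
KCL at the drain: ½ k_p (V_SG − |V_tp|)² = (V_DD − V_SG)/R.
Let x = V_SG − 1.14. Then 57.1 x² + x − 13.86 = 0, giving x = 0.484 V (positive root), so V_SG = 1.62 V.
I_D = (V_DD − V_SG)/R = (15 − 1.62) / 17 = 0.787 mA.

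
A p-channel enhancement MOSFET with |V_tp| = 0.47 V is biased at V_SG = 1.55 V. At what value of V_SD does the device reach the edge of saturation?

The boundary between triode and saturation is V_SD = V_SG − |V_tp| = V_ov.
V_ov = 1.55 − 0.47 = 1.08 V.

V_SD,sat = 1.08 V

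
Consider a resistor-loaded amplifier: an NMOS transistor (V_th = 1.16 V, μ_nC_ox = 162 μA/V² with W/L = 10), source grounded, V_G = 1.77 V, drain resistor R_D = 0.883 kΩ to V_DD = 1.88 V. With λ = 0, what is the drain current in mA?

I_D = 0.301 mA

V_GS = V_G = 1.77 V, so V_ov = 1.77 − 1.16 = 0.61 V.
k_n = μ_nC_ox · (W/L) = 1.62 mA/V².
Assume saturation: I_D = ½ k_n V_ov² = 0.5 × 1.62 × 0.61² = 0.301 mA, giving V_DS = V_DD − I_D R_D = 1.88 − 0.301 × 0.883 = 1.61 V.
V_DS = 1.61 V ≥ V_ov = 0.61 V, confirming saturation.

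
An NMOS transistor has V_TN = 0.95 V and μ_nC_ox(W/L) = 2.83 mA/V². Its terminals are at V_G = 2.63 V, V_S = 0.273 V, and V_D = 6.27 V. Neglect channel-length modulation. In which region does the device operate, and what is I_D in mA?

V_GS = V_G − V_S = 2.63 − 0.273 = 2.36 V; V_DS = V_D − V_S = 6.27 − 0.273 = 6 V.
V_ov = V_GS − V_TN = 2.36 − 0.95 = 1.41 V.
Since V_DS = 6 V ≥ V_ov = 1.41 V, the device is in saturation.
I_D = ½ k_n V_ov² = 0.5 × 2.83 × 1.41² = 2.8 mA.

Saturation; I_D = 2.80 mA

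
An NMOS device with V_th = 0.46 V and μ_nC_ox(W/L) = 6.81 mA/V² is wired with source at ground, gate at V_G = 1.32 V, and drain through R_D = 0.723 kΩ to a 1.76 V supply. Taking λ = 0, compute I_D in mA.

V_GS = V_G = 1.32 V, so V_ov = 1.32 − 0.46 = 0.86 V.
Assume saturation: I_D = ½ k_n V_ov² = 0.5 × 6.81 × 0.86² = 2.52 mA, giving V_DS = V_DD − I_D R_D = 1.76 − 2.52 × 0.723 = -0.0608 V.
But -0.0608 V < V_ov = 0.86 V, so the device is actually in triode.
In triode I_D = k_n[V_ov V_DS − ½ V_DS²] and I_D = (V_DD − V_DS)/R_D. Equating: 2.46 V_DS² − 5.234 V_DS + 1.76 = 0, giving V_DS = 0.419 V (the root below V_ov).
I_D = (1.76 − 0.419) / 0.723 = 1.86 mA.

I_D = 1.86 mA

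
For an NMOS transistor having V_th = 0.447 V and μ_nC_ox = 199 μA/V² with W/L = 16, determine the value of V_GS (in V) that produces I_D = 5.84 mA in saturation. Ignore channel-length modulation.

k_n = μ_nC_ox · (W/L) = 3.184 mA/V².
In saturation I_D = ½ k_n (V_GS − V_th)², so V_GS − V_th = √(2 I_D / k_n) = √(2 × 5.84 / 3.184) = 1.92 V.
V_GS = 0.447 + 1.92 = 2.36 V.

V_GS = 2.36 V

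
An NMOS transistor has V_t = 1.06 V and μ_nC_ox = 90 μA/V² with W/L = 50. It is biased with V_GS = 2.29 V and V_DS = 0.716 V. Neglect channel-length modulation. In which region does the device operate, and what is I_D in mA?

Triode; I_D = 2.81 mA

k_n = μ_nC_ox · (W/L) = 4.5 mA/V².
V_ov = V_GS − V_t = 2.29 − 1.06 = 1.23 V.
Since V_DS = 0.716 V < V_ov = 1.23 V, the device is in the triode region.
I_D = k_n [V_ov · V_DS − ½ V_DS²] = 4.5 × [1.23 × 0.716 − 0.5 × 0.716²] = 2.81 mA.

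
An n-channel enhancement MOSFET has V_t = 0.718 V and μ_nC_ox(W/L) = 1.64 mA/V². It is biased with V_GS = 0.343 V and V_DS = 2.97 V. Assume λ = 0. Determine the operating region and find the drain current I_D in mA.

V_GS = 0.343 V < V_t = 0.718 V, so the transistor is in cutoff.

Cutoff; I_D = 0 mA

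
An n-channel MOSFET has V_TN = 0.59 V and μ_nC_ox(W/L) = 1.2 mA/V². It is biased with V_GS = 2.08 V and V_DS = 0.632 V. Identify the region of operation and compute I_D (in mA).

Triode; I_D = 0.890 mA

V_ov = V_GS − V_TN = 2.08 − 0.59 = 1.49 V.
Since V_DS = 0.632 V < V_ov = 1.49 V, the device is in the triode region.
I_D = k_n [V_ov · V_DS − ½ V_DS²] = 1.2 × [1.49 × 0.632 − 0.5 × 0.632²] = 0.89 mA.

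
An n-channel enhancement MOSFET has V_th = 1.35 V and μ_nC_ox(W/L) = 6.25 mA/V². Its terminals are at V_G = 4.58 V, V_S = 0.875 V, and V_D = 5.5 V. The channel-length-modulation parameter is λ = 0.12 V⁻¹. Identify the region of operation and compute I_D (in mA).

V_GS = V_G − V_S = 4.58 − 0.875 = 3.71 V; V_DS = V_D − V_S = 5.5 − 0.875 = 4.62 V.
V_ov = V_GS − V_th = 3.71 − 1.35 = 2.35 V.
Since V_DS = 4.62 V ≥ V_ov = 2.35 V, the device is in saturation.
I_D = ½ k_n V_ov² (1 + λ V_DS) = 0.5 × 6.25 × 2.35² × (1 + 0.12 × 4.62) = 27 mA.

Saturation; I_D = 27.0 mA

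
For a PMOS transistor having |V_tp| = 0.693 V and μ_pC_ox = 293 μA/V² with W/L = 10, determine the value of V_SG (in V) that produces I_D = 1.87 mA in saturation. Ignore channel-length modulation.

k_p = μ_pC_ox · (W/L) = 2.93 mA/V².
In saturation I_D = ½ k_p (V_SG − |V_tp|)², so V_SG − |V_tp| = √(2 I_D / k_p) = √(2 × 1.87 / 2.93) = 1.13 V.
V_SG = 0.693 + 1.13 = 1.82 V.

V_SG = 1.82 V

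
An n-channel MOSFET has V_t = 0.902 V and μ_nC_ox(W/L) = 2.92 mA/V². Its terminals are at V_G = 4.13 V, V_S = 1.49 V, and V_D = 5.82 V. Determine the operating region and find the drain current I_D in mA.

V_GS = V_G − V_S = 4.13 − 1.49 = 2.64 V; V_DS = V_D − V_S = 5.82 − 1.49 = 4.33 V.
V_ov = V_GS − V_t = 2.64 − 0.902 = 1.74 V.
Since V_DS = 4.33 V ≥ V_ov = 1.74 V, the device is in saturation.
I_D = ½ k_n V_ov² = 0.5 × 2.92 × 1.74² = 4.41 mA.

Saturation; I_D = 4.41 mA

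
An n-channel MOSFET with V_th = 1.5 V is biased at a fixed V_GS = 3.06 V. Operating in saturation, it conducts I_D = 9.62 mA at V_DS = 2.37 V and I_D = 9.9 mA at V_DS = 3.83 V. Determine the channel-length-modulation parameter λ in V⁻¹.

λ = 0.0209 V⁻¹

With V_GS fixed, I_D ∝ (1 + λ V_DS) in saturation, so I_D2/I_D1 = (1 + λ V_DS2)/(1 + λ V_DS1).
9.9/9.62 = 1.029 = (1 + 3.83 λ)/(1 + 2.37 λ).
Solving: λ (I_D1 V_DS2 − I_D2 V_DS1) = I_D2 − I_D1, so λ = (9.9 − 9.62) / (9.62 × 3.83 − 9.9 × 2.37) = 0.28 / 13.4 = 0.0209 V⁻¹.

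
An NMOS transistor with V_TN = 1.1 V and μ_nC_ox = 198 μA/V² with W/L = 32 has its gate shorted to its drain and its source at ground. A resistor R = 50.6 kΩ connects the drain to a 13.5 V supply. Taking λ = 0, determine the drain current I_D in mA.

I_D = 0.240 mA

With gate tied to drain, V_GS = V_DS ≥ V_GS − V_TN, so the device is in saturation.
k_n = μ_nC_ox · (W/L) = 6.336 mA/V².
KCL at the drain: ½ k_n (V_GS − V_TN)² = (V_DD − V_GS)/R.
Let x = V_GS − 1.1. Then 160 x² + x − 12.4 = 0, giving x = 0.275 V (positive root), so V_GS = 1.38 V.
I_D = (V_DD − V_GS)/R = (13.5 − 1.38) / 50.6 = 0.24 mA.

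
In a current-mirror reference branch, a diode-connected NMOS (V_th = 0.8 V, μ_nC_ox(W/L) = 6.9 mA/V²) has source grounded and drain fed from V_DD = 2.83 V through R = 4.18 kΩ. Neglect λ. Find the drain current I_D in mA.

I_D = 0.404 mA

With gate tied to drain, V_GS = V_DS ≥ V_GS − V_th, so the device is in saturation.
KCL at the drain: ½ k_n (V_GS − V_th)² = (V_DD − V_GS)/R.
Let x = V_GS − 0.8. Then 14.4 x² + x − 2.03 = 0, giving x = 0.342 V (positive root), so V_GS = 1.14 V.
I_D = (V_DD − V_GS)/R = (2.83 − 1.14) / 4.18 = 0.404 mA.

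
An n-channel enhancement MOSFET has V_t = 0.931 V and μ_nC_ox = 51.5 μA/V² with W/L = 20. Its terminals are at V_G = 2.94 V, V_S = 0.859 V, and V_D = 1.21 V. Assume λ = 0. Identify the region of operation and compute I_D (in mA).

V_GS = V_G − V_S = 2.94 − 0.859 = 2.08 V; V_DS = V_D − V_S = 1.21 − 0.859 = 0.351 V.
k_n = μ_nC_ox · (W/L) = 1.03 mA/V².
V_ov = V_GS − V_t = 2.08 − 0.931 = 1.15 V.
Since V_DS = 0.351 V < V_ov = 1.15 V, the device is in the triode region.
I_D = k_n [V_ov · V_DS − ½ V_DS²] = 1.03 × [1.15 × 0.351 − 0.5 × 0.351²] = 0.352 mA.

Triode; I_D = 0.352 mA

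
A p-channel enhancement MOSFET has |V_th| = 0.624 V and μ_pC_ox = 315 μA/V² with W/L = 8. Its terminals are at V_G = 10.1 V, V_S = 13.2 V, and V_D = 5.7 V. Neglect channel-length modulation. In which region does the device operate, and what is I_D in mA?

Saturation; I_D = 7.72 mA

V_SG = V_S − V_G = 13.2 − 10.1 = 3.1 V; V_SD = V_S − V_D = 13.2 − 5.7 = 7.5 V.
k_p = μ_pC_ox · (W/L) = 2.52 mA/V².
V_ov = V_SG − |V_th| = 3.1 − 0.624 = 2.48 V.
Since V_SD = 7.5 V ≥ V_ov = 2.48 V, the device is in saturation.
I_D = ½ k_p V_ov² = 0.5 × 2.52 × 2.48² = 7.72 mA.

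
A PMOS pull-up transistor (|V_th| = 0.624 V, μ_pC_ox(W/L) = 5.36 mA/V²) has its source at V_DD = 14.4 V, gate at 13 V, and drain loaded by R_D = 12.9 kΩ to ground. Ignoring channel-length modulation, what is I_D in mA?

I_D = 1.09 mA

V_SG = V_DD − V_G = 14.4 − 13 = 1.4 V, so V_ov = 1.4 − 0.624 = 0.776 V.
Assume saturation: I_D = ½ k_p V_ov² = 0.5 × 5.36 × 0.776² = 1.61 mA, giving V_SD = V_DD − I_D R_D = 14.4 − 1.61 × 12.9 = -6.42 V.
But -6.42 V < V_ov = 0.776 V, so the device is actually in triode.
In triode I_D = k_p[V_ov V_SD − ½ V_SD²] and I_D = (V_DD − V_SD)/R_D. Equating: 34.6 V_SD² − 54.66 V_SD + 14.4 = 0, giving V_SD = 0.334 V (the root below V_ov).
I_D = (14.4 − 0.334) / 12.9 = 1.09 mA.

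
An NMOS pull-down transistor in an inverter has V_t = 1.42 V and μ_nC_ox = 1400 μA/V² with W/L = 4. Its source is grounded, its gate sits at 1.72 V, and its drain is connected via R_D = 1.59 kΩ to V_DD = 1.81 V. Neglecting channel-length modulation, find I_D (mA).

I_D = 0.252 mA

V_GS = V_G = 1.72 V, so V_ov = 1.72 − 1.42 = 0.3 V.
k_n = μ_nC_ox · (W/L) = 5.6 mA/V².
Assume saturation: I_D = ½ k_n V_ov² = 0.5 × 5.6 × 0.3² = 0.252 mA, giving V_DS = V_DD − I_D R_D = 1.81 − 0.252 × 1.59 = 1.41 V.
V_DS = 1.41 V ≥ V_ov = 0.3 V, confirming saturation.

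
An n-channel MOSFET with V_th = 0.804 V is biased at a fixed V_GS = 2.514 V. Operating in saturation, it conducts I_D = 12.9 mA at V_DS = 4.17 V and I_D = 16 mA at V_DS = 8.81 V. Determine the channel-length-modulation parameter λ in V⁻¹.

λ = 0.0661 V⁻¹

With V_GS fixed, I_D ∝ (1 + λ V_DS) in saturation, so I_D2/I_D1 = (1 + λ V_DS2)/(1 + λ V_DS1).
16/12.9 = 1.24 = (1 + 8.81 λ)/(1 + 4.17 λ).
Solving: λ (I_D1 V_DS2 − I_D2 V_DS1) = I_D2 − I_D1, so λ = (16 − 12.9) / (12.9 × 8.81 − 16 × 4.17) = 3.1 / 46.9 = 0.0661 V⁻¹.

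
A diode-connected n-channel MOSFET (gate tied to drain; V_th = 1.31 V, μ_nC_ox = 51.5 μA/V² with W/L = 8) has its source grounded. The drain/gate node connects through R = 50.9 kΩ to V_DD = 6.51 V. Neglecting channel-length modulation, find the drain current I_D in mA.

With gate tied to drain, V_GS = V_DS ≥ V_GS − V_th, so the device is in saturation.
k_n = μ_nC_ox · (W/L) = 0.412 mA/V².
KCL at the drain: ½ k_n (V_GS − V_th)² = (V_DD − V_GS)/R.
Let x = V_GS − 1.31. Then 10.5 x² + x − 5.2 = 0, giving x = 0.658 V (positive root), so V_GS = 1.97 V.
I_D = (V_DD − V_GS)/R = (6.51 − 1.97) / 50.9 = 0.0892 mA.

I_D = 0.0892 mA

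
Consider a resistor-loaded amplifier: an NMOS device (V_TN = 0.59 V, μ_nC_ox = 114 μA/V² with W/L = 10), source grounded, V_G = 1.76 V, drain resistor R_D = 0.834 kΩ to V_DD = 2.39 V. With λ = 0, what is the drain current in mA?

V_GS = V_G = 1.76 V, so V_ov = 1.76 − 0.59 = 1.17 V.
k_n = μ_nC_ox · (W/L) = 1.14 mA/V².
Assume saturation: I_D = ½ k_n V_ov² = 0.5 × 1.14 × 1.17² = 0.78 mA, giving V_DS = V_DD − I_D R_D = 2.39 − 0.78 × 0.834 = 1.74 V.
V_DS = 1.74 V ≥ V_ov = 1.17 V, confirming saturation.

I_D = 0.780 mA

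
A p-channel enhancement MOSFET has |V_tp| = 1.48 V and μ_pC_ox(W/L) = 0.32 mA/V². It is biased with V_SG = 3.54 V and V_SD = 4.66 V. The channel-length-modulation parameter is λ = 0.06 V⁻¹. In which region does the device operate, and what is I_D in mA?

Saturation; I_D = 0.869 mA

V_ov = V_SG − |V_tp| = 3.54 − 1.48 = 2.06 V.
Since V_SD = 4.66 V ≥ V_ov = 2.06 V, the device is in saturation.
I_D = ½ k_p V_ov² (1 + λ V_SD) = 0.5 × 0.32 × 2.06² × (1 + 0.06 × 4.66) = 0.869 mA.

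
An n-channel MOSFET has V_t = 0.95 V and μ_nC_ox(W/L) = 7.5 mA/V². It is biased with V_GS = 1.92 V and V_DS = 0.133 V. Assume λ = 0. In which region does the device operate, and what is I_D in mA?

V_ov = V_GS − V_t = 1.92 − 0.95 = 0.97 V.
Since V_DS = 0.133 V < V_ov = 0.97 V, the device is in the triode region.
I_D = k_n [V_ov · V_DS − ½ V_DS²] = 7.5 × [0.97 × 0.133 − 0.5 × 0.133²] = 0.901 mA.

Triode; I_D = 0.901 mA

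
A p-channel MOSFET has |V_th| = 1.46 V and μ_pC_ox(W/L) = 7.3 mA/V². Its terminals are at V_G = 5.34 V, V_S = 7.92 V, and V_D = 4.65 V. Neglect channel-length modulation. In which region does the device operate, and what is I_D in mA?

V_SG = V_S − V_G = 7.92 − 5.34 = 2.58 V; V_SD = V_S − V_D = 7.92 − 4.65 = 3.27 V.
V_ov = V_SG − |V_th| = 2.58 − 1.46 = 1.12 V.
Since V_SD = 3.27 V ≥ V_ov = 1.12 V, the device is in saturation.
I_D = ½ k_p V_ov² = 0.5 × 7.3 × 1.12² = 4.58 mA.

Saturation; I_D = 4.58 mA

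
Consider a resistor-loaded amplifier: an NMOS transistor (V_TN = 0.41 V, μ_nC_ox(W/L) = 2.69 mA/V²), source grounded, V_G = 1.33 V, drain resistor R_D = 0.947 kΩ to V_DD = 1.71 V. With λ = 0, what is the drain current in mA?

I_D = 1.07 mA

V_GS = V_G = 1.33 V, so V_ov = 1.33 − 0.41 = 0.92 V.
Assume saturation: I_D = ½ k_n V_ov² = 0.5 × 2.69 × 0.92² = 1.14 mA, giving V_DS = V_DD − I_D R_D = 1.71 − 1.14 × 0.947 = 0.632 V.
But 0.632 V < V_ov = 0.92 V, so the device is actually in triode.
In triode I_D = k_n[V_ov V_DS − ½ V_DS²] and I_D = (V_DD − V_DS)/R_D. Equating: 1.27 V_DS² − 3.344 V_DS + 1.71 = 0, giving V_DS = 0.696 V (the root below V_ov).
I_D = (1.71 − 0.696) / 0.947 = 1.07 mA.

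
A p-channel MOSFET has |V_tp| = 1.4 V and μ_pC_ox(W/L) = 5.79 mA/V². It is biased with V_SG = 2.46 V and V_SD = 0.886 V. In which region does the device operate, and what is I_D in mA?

V_ov = V_SG − |V_tp| = 2.46 − 1.4 = 1.06 V.
Since V_SD = 0.886 V < V_ov = 1.06 V, the device is in the triode region.
I_D = k_p [V_ov · V_SD − ½ V_SD²] = 5.79 × [1.06 × 0.886 − 0.5 × 0.886²] = 3.17 mA.

Triode; I_D = 3.17 mA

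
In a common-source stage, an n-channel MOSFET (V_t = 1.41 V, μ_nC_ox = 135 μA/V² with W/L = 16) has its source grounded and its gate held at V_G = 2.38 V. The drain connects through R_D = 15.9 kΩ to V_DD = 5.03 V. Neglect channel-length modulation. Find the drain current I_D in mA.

V_GS = V_G = 2.38 V, so V_ov = 2.38 − 1.41 = 0.97 V.
k_n = μ_nC_ox · (W/L) = 2.16 mA/V².
Assume saturation: I_D = ½ k_n V_ov² = 0.5 × 2.16 × 0.97² = 1.02 mA, giving V_DS = V_DD − I_D R_D = 5.03 − 1.02 × 15.9 = -11.1 V.
But -11.1 V < V_ov = 0.97 V, so the device is actually in triode.
In triode I_D = k_n[V_ov V_DS − ½ V_DS²] and I_D = (V_DD − V_DS)/R_D. Equating: 17.2 V_DS² − 34.31 V_DS + 5.03 = 0, giving V_DS = 0.159 V (the root below V_ov).
I_D = (5.03 − 0.159) / 15.9 = 0.306 mA.

I_D = 0.306 mA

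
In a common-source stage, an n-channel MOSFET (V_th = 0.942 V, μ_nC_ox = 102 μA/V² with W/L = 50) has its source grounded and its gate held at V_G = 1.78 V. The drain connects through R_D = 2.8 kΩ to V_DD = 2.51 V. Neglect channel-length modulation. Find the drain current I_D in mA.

V_GS = V_G = 1.78 V, so V_ov = 1.78 − 0.942 = 0.838 V.
k_n = μ_nC_ox · (W/L) = 5.1 mA/V².
Assume saturation: I_D = ½ k_n V_ov² = 0.5 × 5.1 × 0.838² = 1.79 mA, giving V_DS = V_DD − I_D R_D = 2.51 − 1.79 × 2.8 = -2.5 V.
But -2.5 V < V_ov = 0.838 V, so the device is actually in triode.
In triode I_D = k_n[V_ov V_DS − ½ V_DS²] and I_D = (V_DD − V_DS)/R_D. Equating: 7.14 V_DS² − 12.97 V_DS + 2.51 = 0, giving V_DS = 0.22 V (the root below V_ov).
I_D = (2.51 − 0.22) / 2.8 = 0.818 mA.

I_D = 0.818 mA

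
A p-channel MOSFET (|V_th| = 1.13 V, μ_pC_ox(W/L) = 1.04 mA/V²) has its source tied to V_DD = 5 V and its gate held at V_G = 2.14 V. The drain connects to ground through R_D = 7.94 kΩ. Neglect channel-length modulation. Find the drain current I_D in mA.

V_SG = V_DD − V_G = 5 − 2.14 = 2.86 V, so V_ov = 2.86 − 1.13 = 1.73 V.
Assume saturation: I_D = ½ k_p V_ov² = 0.5 × 1.04 × 1.73² = 1.56 mA, giving V_SD = V_DD − I_D R_D = 5 − 1.56 × 7.94 = -7.36 V.
But -7.36 V < V_ov = 1.73 V, so the device is actually in triode.
In triode I_D = k_p[V_ov V_SD − ½ V_SD²] and I_D = (V_DD − V_SD)/R_D. Equating: 4.13 V_SD² − 15.29 V_SD + 5 = 0, giving V_SD = 0.363 V (the root below V_ov).
I_D = (5 − 0.363) / 7.94 = 0.584 mA.

I_D = 0.584 mA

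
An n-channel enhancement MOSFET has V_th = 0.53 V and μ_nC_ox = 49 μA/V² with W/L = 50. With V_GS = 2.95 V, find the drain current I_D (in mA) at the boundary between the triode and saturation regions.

I_D = 7.17 mA

At the boundary V_DS = V_ov = V_GS − V_th = 2.95 − 0.53 = 2.42 V.
k_n = μ_nC_ox · (W/L) = 2.45 mA/V².
I_D = ½ k_n V_ov² = 0.5 × 2.45 × 2.42² = 7.17 mA.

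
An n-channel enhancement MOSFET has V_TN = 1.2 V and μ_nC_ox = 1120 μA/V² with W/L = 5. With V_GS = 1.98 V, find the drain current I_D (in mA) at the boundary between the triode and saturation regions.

At the boundary V_DS = V_ov = V_GS − V_TN = 1.98 − 1.2 = 0.78 V.
k_n = μ_nC_ox · (W/L) = 5.6 mA/V².
I_D = ½ k_n V_ov² = 0.5 × 5.6 × 0.78² = 1.7 mA.

I_D = 1.70 mA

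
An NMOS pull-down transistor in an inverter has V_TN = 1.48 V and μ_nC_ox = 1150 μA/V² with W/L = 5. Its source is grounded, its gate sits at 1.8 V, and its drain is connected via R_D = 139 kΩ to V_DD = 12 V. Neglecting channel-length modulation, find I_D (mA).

V_GS = V_G = 1.8 V, so V_ov = 1.8 − 1.48 = 0.32 V.
k_n = μ_nC_ox · (W/L) = 5.75 mA/V².
Assume saturation: I_D = ½ k_n V_ov² = 0.5 × 5.75 × 0.32² = 0.294 mA, giving V_DS = V_DD − I_D R_D = 12 − 0.294 × 139 = -28.9 V.
But -28.9 V < V_ov = 0.32 V, so the device is actually in triode.
In triode I_D = k_n[V_ov V_DS − ½ V_DS²] and I_D = (V_DD − V_DS)/R_D. Equating: 400 V_DS² − 256.8 V_DS + 12 = 0, giving V_DS = 0.0507 V (the root below V_ov).
I_D = (12 − 0.0507) / 139 = 0.086 mA.

I_D = 0.0860 mA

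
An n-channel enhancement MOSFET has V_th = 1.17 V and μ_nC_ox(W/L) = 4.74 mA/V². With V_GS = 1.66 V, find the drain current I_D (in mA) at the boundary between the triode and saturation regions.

I_D = 0.569 mA

At the boundary V_DS = V_ov = V_GS − V_th = 1.66 − 1.17 = 0.49 V.
I_D = ½ k_n V_ov² = 0.5 × 4.74 × 0.49² = 0.569 mA.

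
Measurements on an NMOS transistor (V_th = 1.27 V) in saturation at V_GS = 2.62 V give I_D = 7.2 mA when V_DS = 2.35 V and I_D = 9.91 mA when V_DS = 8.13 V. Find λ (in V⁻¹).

With V_GS fixed, I_D ∝ (1 + λ V_DS) in saturation, so I_D2/I_D1 = (1 + λ V_DS2)/(1 + λ V_DS1).
9.91/7.2 = 1.376 = (1 + 8.13 λ)/(1 + 2.35 λ).
Solving: λ (I_D1 V_DS2 − I_D2 V_DS1) = I_D2 − I_D1, so λ = (9.91 − 7.2) / (7.2 × 8.13 − 9.91 × 2.35) = 2.71 / 35.2 = 0.0769 V⁻¹.

λ = 0.0769 V⁻¹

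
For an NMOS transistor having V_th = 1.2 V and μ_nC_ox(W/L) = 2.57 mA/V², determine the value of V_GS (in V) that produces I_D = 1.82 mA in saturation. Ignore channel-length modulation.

V_GS = 2.39 V

In saturation I_D = ½ k_n (V_GS − V_th)², so V_GS − V_th = √(2 I_D / k_n) = √(2 × 1.82 / 2.57) = 1.19 V.
V_GS = 1.2 + 1.19 = 2.39 V.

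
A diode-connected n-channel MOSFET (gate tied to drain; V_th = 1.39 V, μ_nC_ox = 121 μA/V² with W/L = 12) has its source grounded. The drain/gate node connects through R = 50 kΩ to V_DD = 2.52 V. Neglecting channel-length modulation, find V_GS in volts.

With gate tied to drain, V_GS = V_DS ≥ V_GS − V_th, so the device is in saturation.
k_n = μ_nC_ox · (W/L) = 1.452 mA/V².
KCL at the drain: ½ k_n (V_GS − V_th)² = (V_DD − V_GS)/R.
Let x = V_GS − 1.39. Then 36.3 x² + x − 1.13 = 0, giving x = 0.163 V (positive root), so V_GS = 1.55 V.
I_D = (V_DD − V_GS)/R = (2.52 − 1.55) / 50 = 0.0193 mA.

V_GS = 1.55 V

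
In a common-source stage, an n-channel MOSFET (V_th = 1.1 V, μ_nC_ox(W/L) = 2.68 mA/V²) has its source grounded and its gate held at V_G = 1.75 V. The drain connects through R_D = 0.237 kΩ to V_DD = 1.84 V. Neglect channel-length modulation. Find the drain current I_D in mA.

V_GS = V_G = 1.75 V, so V_ov = 1.75 − 1.1 = 0.65 V.
Assume saturation: I_D = ½ k_n V_ov² = 0.5 × 2.68 × 0.65² = 0.566 mA, giving V_DS = V_DD − I_D R_D = 1.84 − 0.566 × 0.237 = 1.71 V.
V_DS = 1.71 V ≥ V_ov = 0.65 V, confirming saturation.

I_D = 0.566 mA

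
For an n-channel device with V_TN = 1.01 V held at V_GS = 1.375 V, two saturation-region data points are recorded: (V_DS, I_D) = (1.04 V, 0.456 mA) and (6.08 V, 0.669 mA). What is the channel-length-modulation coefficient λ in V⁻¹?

λ = 0.103 V⁻¹

With V_GS fixed, I_D ∝ (1 + λ V_DS) in saturation, so I_D2/I_D1 = (1 + λ V_DS2)/(1 + λ V_DS1).
0.669/0.456 = 1.467 = (1 + 6.08 λ)/(1 + 1.04 λ).
Solving: λ (I_D1 V_DS2 − I_D2 V_DS1) = I_D2 − I_D1, so λ = (0.669 − 0.456) / (0.456 × 6.08 − 0.669 × 1.04) = 0.213 / 2.08 = 0.103 V⁻¹.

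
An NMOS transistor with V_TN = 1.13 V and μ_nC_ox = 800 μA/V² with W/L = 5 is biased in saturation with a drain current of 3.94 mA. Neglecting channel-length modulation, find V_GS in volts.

V_GS = 2.53 V

k_n = μ_nC_ox · (W/L) = 4 mA/V².
In saturation I_D = ½ k_n (V_GS − V_TN)², so V_GS − V_TN = √(2 I_D / k_n) = √(2 × 3.94 / 4) = 1.4 V.
V_GS = 1.13 + 1.4 = 2.53 V.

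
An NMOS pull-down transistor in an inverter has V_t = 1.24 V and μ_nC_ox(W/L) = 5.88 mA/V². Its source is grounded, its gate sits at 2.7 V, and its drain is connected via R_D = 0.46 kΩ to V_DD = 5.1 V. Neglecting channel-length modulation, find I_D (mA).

I_D = 6.27 mA

V_GS = V_G = 2.7 V, so V_ov = 2.7 − 1.24 = 1.46 V.
Assume saturation: I_D = ½ k_n V_ov² = 0.5 × 5.88 × 1.46² = 6.27 mA, giving V_DS = V_DD − I_D R_D = 5.1 − 6.27 × 0.46 = 2.22 V.
V_DS = 2.22 V ≥ V_ov = 1.46 V, confirming saturation.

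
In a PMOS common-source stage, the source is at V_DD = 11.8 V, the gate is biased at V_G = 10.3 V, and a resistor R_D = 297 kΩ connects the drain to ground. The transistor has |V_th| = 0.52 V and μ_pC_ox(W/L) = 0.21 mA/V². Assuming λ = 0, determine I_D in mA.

V_SG = V_DD − V_G = 11.8 − 10.3 = 1.5 V, so V_ov = 1.5 − 0.52 = 0.98 V.
Assume saturation: I_D = ½ k_p V_ov² = 0.5 × 0.21 × 0.98² = 0.101 mA, giving V_SD = V_DD − I_D R_D = 11.8 − 0.101 × 297 = -18.2 V.
But -18.2 V < V_ov = 0.98 V, so the device is actually in triode.
In triode I_D = k_p[V_ov V_SD − ½ V_SD²] and I_D = (V_DD − V_SD)/R_D. Equating: 31.2 V_SD² − 62.12 V_SD + 11.8 = 0, giving V_SD = 0.213 V (the root below V_ov).
I_D = (11.8 − 0.213) / 297 = 0.039 mA.

I_D = 0.0390 mA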